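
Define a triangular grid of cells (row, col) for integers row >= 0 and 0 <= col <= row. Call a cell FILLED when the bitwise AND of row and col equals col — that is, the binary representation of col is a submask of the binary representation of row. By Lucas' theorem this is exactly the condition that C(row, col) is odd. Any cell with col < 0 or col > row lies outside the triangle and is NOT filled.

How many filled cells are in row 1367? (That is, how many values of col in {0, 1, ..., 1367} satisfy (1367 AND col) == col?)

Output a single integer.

1367 in binary = 10101010111
popcount(1367) = number of 1-bits in 10101010111 = 7
A col c satisfies (1367 AND c) == c iff every set bit of c is also set in 1367; each of the 7 set bits of 1367 can independently be on or off in c.
count = 2^7 = 128

Answer: 128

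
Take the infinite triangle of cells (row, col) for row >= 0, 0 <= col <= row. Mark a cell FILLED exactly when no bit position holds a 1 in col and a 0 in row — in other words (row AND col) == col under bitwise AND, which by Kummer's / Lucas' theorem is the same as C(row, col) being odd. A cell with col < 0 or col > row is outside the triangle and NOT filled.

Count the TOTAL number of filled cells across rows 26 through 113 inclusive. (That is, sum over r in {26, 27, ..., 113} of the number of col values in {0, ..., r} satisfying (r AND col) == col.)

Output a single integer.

r26=11010 pc3: +8 =8
r27=11011 pc4: +16 =24
r28=11100 pc3: +8 =32
r29=11101 pc4: +16 =48
r30=11110 pc4: +16 =64
r31=11111 pc5: +32 =96
r32=100000 pc1: +2 =98
r33=100001 pc2: +4 =102
r34=100010 pc2: +4 =106
r35=100011 pc3: +8 =114
r36=100100 pc2: +4 =118
r37=100101 pc3: +8 =126
r38=100110 pc3: +8 =134
r39=100111 pc4: +16 =150
r40=101000 pc2: +4 =154
r41=101001 pc3: +8 =162
r42=101010 pc3: +8 =170
r43=101011 pc4: +16 =186
r44=101100 pc3: +8 =194
r45=101101 pc4: +16 =210
r46=101110 pc4: +16 =226
r47=101111 pc5: +32 =258
r48=110000 pc2: +4 =262
r49=110001 pc3: +8 =270
r50=110010 pc3: +8 =278
r51=110011 pc4: +16 =294
r52=110100 pc3: +8 =302
r53=110101 pc4: +16 =318
r54=110110 pc4: +16 =334
r55=110111 pc5: +32 =366
r56=111000 pc3: +8 =374
r57=111001 pc4: +16 =390
r58=111010 pc4: +16 =406
r59=111011 pc5: +32 =438
r60=111100 pc4: +16 =454
r61=111101 pc5: +32 =486
r62=111110 pc5: +32 =518
r63=111111 pc6: +64 =582
r64=1000000 pc1: +2 =584
r65=1000001 pc2: +4 =588
r66=1000010 pc2: +4 =592
r67=1000011 pc3: +8 =600
r68=1000100 pc2: +4 =604
r69=1000101 pc3: +8 =612
r70=1000110 pc3: +8 =620
r71=1000111 pc4: +16 =636
r72=1001000 pc2: +4 =640
r73=1001001 pc3: +8 =648
r74=1001010 pc3: +8 =656
r75=1001011 pc4: +16 =672
r76=1001100 pc3: +8 =680
r77=1001101 pc4: +16 =696
r78=1001110 pc4: +16 =712
r79=1001111 pc5: +32 =744
r80=1010000 pc2: +4 =748
r81=1010001 pc3: +8 =756
r82=1010010 pc3: +8 =764
r83=1010011 pc4: +16 =780
r84=1010100 pc3: +8 =788
r85=1010101 pc4: +16 =804
r86=1010110 pc4: +16 =820
r87=1010111 pc5: +32 =852
r88=1011000 pc3: +8 =860
r89=1011001 pc4: +16 =876
r90=1011010 pc4: +16 =892
r91=1011011 pc5: +32 =924
r92=1011100 pc4: +16 =940
r93=1011101 pc5: +32 =972
r94=1011110 pc5: +32 =1004
r95=1011111 pc6: +64 =1068
r96=1100000 pc2: +4 =1072
r97=1100001 pc3: +8 =1080
r98=1100010 pc3: +8 =1088
r99=1100011 pc4: +16 =1104
r100=1100100 pc3: +8 =1112
r101=1100101 pc4: +16 =1128
r102=1100110 pc4: +16 =1144
r103=1100111 pc5: +32 =1176
r104=1101000 pc3: +8 =1184
r105=1101001 pc4: +16 =1200
r106=1101010 pc4: +16 =1216
r107=1101011 pc5: +32 =1248
r108=1101100 pc4: +16 =1264
r109=1101101 pc5: +32 =1296
r110=1101110 pc5: +32 =1328
r111=1101111 pc6: +64 =1392
r112=1110000 pc3: +8 =1400
r113=1110001 pc4: +16 =1416

Answer: 1416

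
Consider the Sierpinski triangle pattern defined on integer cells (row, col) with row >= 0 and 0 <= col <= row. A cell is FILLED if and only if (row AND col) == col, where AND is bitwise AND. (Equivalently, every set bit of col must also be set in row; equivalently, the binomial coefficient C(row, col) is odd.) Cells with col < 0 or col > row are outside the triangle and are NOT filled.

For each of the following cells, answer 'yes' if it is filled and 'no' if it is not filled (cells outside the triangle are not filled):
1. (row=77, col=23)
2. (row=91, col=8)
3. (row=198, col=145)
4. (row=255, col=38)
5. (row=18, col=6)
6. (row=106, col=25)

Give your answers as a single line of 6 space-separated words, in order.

Answer: no yes no yes no no

Derivation:
(77,23): row=0b1001101, col=0b10111, row AND col = 0b101 = 5; 5 != 23 -> empty
(91,8): row=0b1011011, col=0b1000, row AND col = 0b1000 = 8; 8 == 8 -> filled
(198,145): row=0b11000110, col=0b10010001, row AND col = 0b10000000 = 128; 128 != 145 -> empty
(255,38): row=0b11111111, col=0b100110, row AND col = 0b100110 = 38; 38 == 38 -> filled
(18,6): row=0b10010, col=0b110, row AND col = 0b10 = 2; 2 != 6 -> empty
(106,25): row=0b1101010, col=0b11001, row AND col = 0b1000 = 8; 8 != 25 -> empty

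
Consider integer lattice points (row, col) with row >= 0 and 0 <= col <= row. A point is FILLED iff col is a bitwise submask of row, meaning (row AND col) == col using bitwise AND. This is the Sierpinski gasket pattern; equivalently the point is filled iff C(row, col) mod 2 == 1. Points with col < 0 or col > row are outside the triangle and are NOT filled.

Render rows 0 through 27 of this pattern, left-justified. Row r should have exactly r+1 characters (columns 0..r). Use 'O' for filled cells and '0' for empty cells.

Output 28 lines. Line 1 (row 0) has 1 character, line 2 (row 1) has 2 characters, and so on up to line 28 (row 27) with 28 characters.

Answer: O
OO
O0O
OOOO
O000O
OO00OO
O0O0O0O
OOOOOOOO
O0000000O
OO000000OO
O0O00000O0O
OOOO0000OOOO
O000O000O000O
OO00OO00OO00OO
O0O0O0O0O0O0O0O
OOOOOOOOOOOOOOOO
O000000000000000O
OO00000000000000OO
O0O0000000000000O0O
OOOO000000000000OOOO
O000O00000000000O000O
OO00OO0000000000OO00OO
O0O0O0O000000000O0O0O0O
OOOOOOOO00000000OOOOOOOO
O0000000O0000000O0000000O
OO000000OO000000OO000000OO
O0O00000O0O00000O0O00000O0O
OOOO0000OOOO0000OOOO0000OOOO

Derivation:
r0=0: O
r1=1: OO
r2=10: O0O
r3=11: OOOO
r4=100: O000O
r5=101: OO00OO
r6=110: O0O0O0O
r7=111: OOOOOOOO
r8=1000: O0000000O
r9=1001: OO000000OO
r10=1010: O0O00000O0O
r11=1011: OOOO0000OOOO
r12=1100: O000O000O000O
r13=1101: OO00OO00OO00OO
r14=1110: O0O0O0O0O0O0O0O
r15=1111: OOOOOOOOOOOOOOOO
r16=10000: O000000000000000O
r17=10001: OO00000000000000OO
r18=10010: O0O0000000000000O0O
r19=10011: OOOO000000000000OOOO
r20=10100: O000O00000000000O000O
r21=10101: OO00OO0000000000OO00OO
r22=10110: O0O0O0O000000000O0O0O0O
r23=10111: OOOOOOOO00000000OOOOOOOO
r24=11000: O0000000O0000000O0000000O
r25=11001: OO000000OO000000OO000000OO
r26=11010: O0O00000O0O00000O0O00000O0O
r27=11011: OOOO0000OOOO0000OOOO0000OOOO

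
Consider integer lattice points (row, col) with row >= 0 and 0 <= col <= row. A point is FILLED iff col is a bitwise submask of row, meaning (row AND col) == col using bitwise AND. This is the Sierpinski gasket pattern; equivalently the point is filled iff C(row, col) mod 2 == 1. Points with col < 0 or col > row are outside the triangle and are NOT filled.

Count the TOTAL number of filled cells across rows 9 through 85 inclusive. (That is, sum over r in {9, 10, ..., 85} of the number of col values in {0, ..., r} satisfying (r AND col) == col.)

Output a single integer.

Answer: 922

Derivation:
r9=1001 pc2: +4 =4
r10=1010 pc2: +4 =8
r11=1011 pc3: +8 =16
r12=1100 pc2: +4 =20
r13=1101 pc3: +8 =28
r14=1110 pc3: +8 =36
r15=1111 pc4: +16 =52
r16=10000 pc1: +2 =54
r17=10001 pc2: +4 =58
r18=10010 pc2: +4 =62
r19=10011 pc3: +8 =70
r20=10100 pc2: +4 =74
r21=10101 pc3: +8 =82
r22=10110 pc3: +8 =90
r23=10111 pc4: +16 =106
r24=11000 pc2: +4 =110
r25=11001 pc3: +8 =118
r26=11010 pc3: +8 =126
r27=11011 pc4: +16 =142
r28=11100 pc3: +8 =150
r29=11101 pc4: +16 =166
r30=11110 pc4: +16 =182
r31=11111 pc5: +32 =214
r32=100000 pc1: +2 =216
r33=100001 pc2: +4 =220
r34=100010 pc2: +4 =224
r35=100011 pc3: +8 =232
r36=100100 pc2: +4 =236
r37=100101 pc3: +8 =244
r38=100110 pc3: +8 =252
r39=100111 pc4: +16 =268
r40=101000 pc2: +4 =272
r41=101001 pc3: +8 =280
r42=101010 pc3: +8 =288
r43=101011 pc4: +16 =304
r44=101100 pc3: +8 =312
r45=101101 pc4: +16 =328
r46=101110 pc4: +16 =344
r47=101111 pc5: +32 =376
r48=110000 pc2: +4 =380
r49=110001 pc3: +8 =388
r50=110010 pc3: +8 =396
r51=110011 pc4: +16 =412
r52=110100 pc3: +8 =420
r53=110101 pc4: +16 =436
r54=110110 pc4: +16 =452
r55=110111 pc5: +32 =484
r56=111000 pc3: +8 =492
r57=111001 pc4: +16 =508
r58=111010 pc4: +16 =524
r59=111011 pc5: +32 =556
r60=111100 pc4: +16 =572
r61=111101 pc5: +32 =604
r62=111110 pc5: +32 =636
r63=111111 pc6: +64 =700
r64=1000000 pc1: +2 =702
r65=1000001 pc2: +4 =706
r66=1000010 pc2: +4 =710
r67=1000011 pc3: +8 =718
r68=1000100 pc2: +4 =722
r69=1000101 pc3: +8 =730
r70=1000110 pc3: +8 =738
r71=1000111 pc4: +16 =754
r72=1001000 pc2: +4 =758
r73=1001001 pc3: +8 =766
r74=1001010 pc3: +8 =774
r75=1001011 pc4: +16 =790
r76=1001100 pc3: +8 =798
r77=1001101 pc4: +16 =814
r78=1001110 pc4: +16 =830
r79=1001111 pc5: +32 =862
r80=1010000 pc2: +4 =866
r81=1010001 pc3: +8 =874
r82=1010010 pc3: +8 =882
r83=1010011 pc4: +16 =898
r84=1010100 pc3: +8 =906
r85=1010101 pc4: +16 =922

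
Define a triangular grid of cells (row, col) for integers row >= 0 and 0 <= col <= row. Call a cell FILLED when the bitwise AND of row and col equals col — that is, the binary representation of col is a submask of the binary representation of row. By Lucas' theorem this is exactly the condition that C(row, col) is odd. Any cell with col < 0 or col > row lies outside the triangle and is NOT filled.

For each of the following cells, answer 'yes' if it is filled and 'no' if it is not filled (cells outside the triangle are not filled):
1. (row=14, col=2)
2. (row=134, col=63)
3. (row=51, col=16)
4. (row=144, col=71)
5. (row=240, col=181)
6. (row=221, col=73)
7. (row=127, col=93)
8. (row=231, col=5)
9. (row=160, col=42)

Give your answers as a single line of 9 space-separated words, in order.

(14,2): row=0b1110, col=0b10, row AND col = 0b10 = 2; 2 == 2 -> filled
(134,63): row=0b10000110, col=0b111111, row AND col = 0b110 = 6; 6 != 63 -> empty
(51,16): row=0b110011, col=0b10000, row AND col = 0b10000 = 16; 16 == 16 -> filled
(144,71): row=0b10010000, col=0b1000111, row AND col = 0b0 = 0; 0 != 71 -> empty
(240,181): row=0b11110000, col=0b10110101, row AND col = 0b10110000 = 176; 176 != 181 -> empty
(221,73): row=0b11011101, col=0b1001001, row AND col = 0b1001001 = 73; 73 == 73 -> filled
(127,93): row=0b1111111, col=0b1011101, row AND col = 0b1011101 = 93; 93 == 93 -> filled
(231,5): row=0b11100111, col=0b101, row AND col = 0b101 = 5; 5 == 5 -> filled
(160,42): row=0b10100000, col=0b101010, row AND col = 0b100000 = 32; 32 != 42 -> empty

Answer: yes no yes no no yes yes yes no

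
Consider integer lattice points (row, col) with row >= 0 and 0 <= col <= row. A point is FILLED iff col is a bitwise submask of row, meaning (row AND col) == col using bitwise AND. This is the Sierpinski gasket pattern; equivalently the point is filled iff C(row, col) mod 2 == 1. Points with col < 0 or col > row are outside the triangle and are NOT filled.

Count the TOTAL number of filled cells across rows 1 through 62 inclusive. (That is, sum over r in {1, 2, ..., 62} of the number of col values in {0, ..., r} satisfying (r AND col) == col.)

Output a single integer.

Answer: 664

Derivation:
r1=1 pc1: +2 =2
r2=10 pc1: +2 =4
r3=11 pc2: +4 =8
r4=100 pc1: +2 =10
r5=101 pc2: +4 =14
r6=110 pc2: +4 =18
r7=111 pc3: +8 =26
r8=1000 pc1: +2 =28
r9=1001 pc2: +4 =32
r10=1010 pc2: +4 =36
r11=1011 pc3: +8 =44
r12=1100 pc2: +4 =48
r13=1101 pc3: +8 =56
r14=1110 pc3: +8 =64
r15=1111 pc4: +16 =80
r16=10000 pc1: +2 =82
r17=10001 pc2: +4 =86
r18=10010 pc2: +4 =90
r19=10011 pc3: +8 =98
r20=10100 pc2: +4 =102
r21=10101 pc3: +8 =110
r22=10110 pc3: +8 =118
r23=10111 pc4: +16 =134
r24=11000 pc2: +4 =138
r25=11001 pc3: +8 =146
r26=11010 pc3: +8 =154
r27=11011 pc4: +16 =170
r28=11100 pc3: +8 =178
r29=11101 pc4: +16 =194
r30=11110 pc4: +16 =210
r31=11111 pc5: +32 =242
r32=100000 pc1: +2 =244
r33=100001 pc2: +4 =248
r34=100010 pc2: +4 =252
r35=100011 pc3: +8 =260
r36=100100 pc2: +4 =264
r37=100101 pc3: +8 =272
r38=100110 pc3: +8 =280
r39=100111 pc4: +16 =296
r40=101000 pc2: +4 =300
r41=101001 pc3: +8 =308
r42=101010 pc3: +8 =316
r43=101011 pc4: +16 =332
r44=101100 pc3: +8 =340
r45=101101 pc4: +16 =356
r46=101110 pc4: +16 =372
r47=101111 pc5: +32 =404
r48=110000 pc2: +4 =408
r49=110001 pc3: +8 =416
r50=110010 pc3: +8 =424
r51=110011 pc4: +16 =440
r52=110100 pc3: +8 =448
r53=110101 pc4: +16 =464
r54=110110 pc4: +16 =480
r55=110111 pc5: +32 =512
r56=111000 pc3: +8 =520
r57=111001 pc4: +16 =536
r58=111010 pc4: +16 =552
r59=111011 pc5: +32 =584
r60=111100 pc4: +16 =600
r61=111101 pc5: +32 =632
r62=111110 pc5: +32 =664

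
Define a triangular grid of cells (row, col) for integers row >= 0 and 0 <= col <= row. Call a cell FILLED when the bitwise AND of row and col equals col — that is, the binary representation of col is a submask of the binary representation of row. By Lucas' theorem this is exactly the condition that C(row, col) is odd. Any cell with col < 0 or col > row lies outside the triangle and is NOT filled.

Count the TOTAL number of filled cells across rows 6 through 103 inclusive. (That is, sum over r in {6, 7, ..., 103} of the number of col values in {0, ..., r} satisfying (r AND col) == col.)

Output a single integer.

r6=110 pc2: +4 =4
r7=111 pc3: +8 =12
r8=1000 pc1: +2 =14
r9=1001 pc2: +4 =18
r10=1010 pc2: +4 =22
r11=1011 pc3: +8 =30
r12=1100 pc2: +4 =34
r13=1101 pc3: +8 =42
r14=1110 pc3: +8 =50
r15=1111 pc4: +16 =66
r16=10000 pc1: +2 =68
r17=10001 pc2: +4 =72
r18=10010 pc2: +4 =76
r19=10011 pc3: +8 =84
r20=10100 pc2: +4 =88
r21=10101 pc3: +8 =96
r22=10110 pc3: +8 =104
r23=10111 pc4: +16 =120
r24=11000 pc2: +4 =124
r25=11001 pc3: +8 =132
r26=11010 pc3: +8 =140
r27=11011 pc4: +16 =156
r28=11100 pc3: +8 =164
r29=11101 pc4: +16 =180
r30=11110 pc4: +16 =196
r31=11111 pc5: +32 =228
r32=100000 pc1: +2 =230
r33=100001 pc2: +4 =234
r34=100010 pc2: +4 =238
r35=100011 pc3: +8 =246
r36=100100 pc2: +4 =250
r37=100101 pc3: +8 =258
r38=100110 pc3: +8 =266
r39=100111 pc4: +16 =282
r40=101000 pc2: +4 =286
r41=101001 pc3: +8 =294
r42=101010 pc3: +8 =302
r43=101011 pc4: +16 =318
r44=101100 pc3: +8 =326
r45=101101 pc4: +16 =342
r46=101110 pc4: +16 =358
r47=101111 pc5: +32 =390
r48=110000 pc2: +4 =394
r49=110001 pc3: +8 =402
r50=110010 pc3: +8 =410
r51=110011 pc4: +16 =426
r52=110100 pc3: +8 =434
r53=110101 pc4: +16 =450
r54=110110 pc4: +16 =466
r55=110111 pc5: +32 =498
r56=111000 pc3: +8 =506
r57=111001 pc4: +16 =522
r58=111010 pc4: +16 =538
r59=111011 pc5: +32 =570
r60=111100 pc4: +16 =586
r61=111101 pc5: +32 =618
r62=111110 pc5: +32 =650
r63=111111 pc6: +64 =714
r64=1000000 pc1: +2 =716
r65=1000001 pc2: +4 =720
r66=1000010 pc2: +4 =724
r67=1000011 pc3: +8 =732
r68=1000100 pc2: +4 =736
r69=1000101 pc3: +8 =744
r70=1000110 pc3: +8 =752
r71=1000111 pc4: +16 =768
r72=1001000 pc2: +4 =772
r73=1001001 pc3: +8 =780
r74=1001010 pc3: +8 =788
r75=1001011 pc4: +16 =804
r76=1001100 pc3: +8 =812
r77=1001101 pc4: +16 =828
r78=1001110 pc4: +16 =844
r79=1001111 pc5: +32 =876
r80=1010000 pc2: +4 =880
r81=1010001 pc3: +8 =888
r82=1010010 pc3: +8 =896
r83=1010011 pc4: +16 =912
r84=1010100 pc3: +8 =920
r85=1010101 pc4: +16 =936
r86=1010110 pc4: +16 =952
r87=1010111 pc5: +32 =984
r88=1011000 pc3: +8 =992
r89=1011001 pc4: +16 =1008
r90=1011010 pc4: +16 =1024
r91=1011011 pc5: +32 =1056
r92=1011100 pc4: +16 =1072
r93=1011101 pc5: +32 =1104
r94=1011110 pc5: +32 =1136
r95=1011111 pc6: +64 =1200
r96=1100000 pc2: +4 =1204
r97=1100001 pc3: +8 =1212
r98=1100010 pc3: +8 =1220
r99=1100011 pc4: +16 =1236
r100=1100100 pc3: +8 =1244
r101=1100101 pc4: +16 =1260
r102=1100110 pc4: +16 =1276
r103=1100111 pc5: +32 =1308

Answer: 1308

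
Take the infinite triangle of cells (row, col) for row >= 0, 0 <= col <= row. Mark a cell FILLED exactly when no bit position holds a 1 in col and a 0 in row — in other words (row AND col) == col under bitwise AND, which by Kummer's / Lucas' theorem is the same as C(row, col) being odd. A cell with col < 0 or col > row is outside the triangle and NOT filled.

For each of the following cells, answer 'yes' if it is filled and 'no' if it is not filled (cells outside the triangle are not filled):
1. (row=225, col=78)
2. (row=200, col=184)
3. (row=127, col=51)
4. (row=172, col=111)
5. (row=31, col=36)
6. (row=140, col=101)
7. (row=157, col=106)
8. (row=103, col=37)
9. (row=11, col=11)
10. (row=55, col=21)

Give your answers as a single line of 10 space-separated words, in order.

(225,78): row=0b11100001, col=0b1001110, row AND col = 0b1000000 = 64; 64 != 78 -> empty
(200,184): row=0b11001000, col=0b10111000, row AND col = 0b10001000 = 136; 136 != 184 -> empty
(127,51): row=0b1111111, col=0b110011, row AND col = 0b110011 = 51; 51 == 51 -> filled
(172,111): row=0b10101100, col=0b1101111, row AND col = 0b101100 = 44; 44 != 111 -> empty
(31,36): col outside [0, 31] -> not filled
(140,101): row=0b10001100, col=0b1100101, row AND col = 0b100 = 4; 4 != 101 -> empty
(157,106): row=0b10011101, col=0b1101010, row AND col = 0b1000 = 8; 8 != 106 -> empty
(103,37): row=0b1100111, col=0b100101, row AND col = 0b100101 = 37; 37 == 37 -> filled
(11,11): row=0b1011, col=0b1011, row AND col = 0b1011 = 11; 11 == 11 -> filled
(55,21): row=0b110111, col=0b10101, row AND col = 0b10101 = 21; 21 == 21 -> filled

Answer: no no yes no no no no yes yes yes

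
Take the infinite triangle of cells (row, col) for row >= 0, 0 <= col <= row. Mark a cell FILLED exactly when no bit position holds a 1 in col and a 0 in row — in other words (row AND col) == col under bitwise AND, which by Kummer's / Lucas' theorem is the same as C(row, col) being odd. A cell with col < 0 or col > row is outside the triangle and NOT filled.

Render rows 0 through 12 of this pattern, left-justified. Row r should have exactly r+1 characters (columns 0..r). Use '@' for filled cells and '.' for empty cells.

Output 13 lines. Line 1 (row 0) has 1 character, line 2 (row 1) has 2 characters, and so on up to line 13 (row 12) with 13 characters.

Answer: @
@@
@.@
@@@@
@...@
@@..@@
@.@.@.@
@@@@@@@@
@.......@
@@......@@
@.@.....@.@
@@@@....@@@@
@...@...@...@

Derivation:
r0=0: @
r1=1: @@
r2=10: @.@
r3=11: @@@@
r4=100: @...@
r5=101: @@..@@
r6=110: @.@.@.@
r7=111: @@@@@@@@
r8=1000: @.......@
r9=1001: @@......@@
r10=1010: @.@.....@.@
r11=1011: @@@@....@@@@
r12=1100: @...@...@...@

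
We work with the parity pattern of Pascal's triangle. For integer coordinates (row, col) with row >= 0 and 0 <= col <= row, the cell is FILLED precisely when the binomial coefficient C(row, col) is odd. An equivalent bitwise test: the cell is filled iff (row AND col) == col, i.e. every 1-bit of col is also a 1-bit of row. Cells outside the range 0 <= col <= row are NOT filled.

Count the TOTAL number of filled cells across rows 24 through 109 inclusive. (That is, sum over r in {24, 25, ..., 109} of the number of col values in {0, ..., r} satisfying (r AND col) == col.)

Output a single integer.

r24=11000 pc2: +4 =4
r25=11001 pc3: +8 =12
r26=11010 pc3: +8 =20
r27=11011 pc4: +16 =36
r28=11100 pc3: +8 =44
r29=11101 pc4: +16 =60
r30=11110 pc4: +16 =76
r31=11111 pc5: +32 =108
r32=100000 pc1: +2 =110
r33=100001 pc2: +4 =114
r34=100010 pc2: +4 =118
r35=100011 pc3: +8 =126
r36=100100 pc2: +4 =130
r37=100101 pc3: +8 =138
r38=100110 pc3: +8 =146
r39=100111 pc4: +16 =162
r40=101000 pc2: +4 =166
r41=101001 pc3: +8 =174
r42=101010 pc3: +8 =182
r43=101011 pc4: +16 =198
r44=101100 pc3: +8 =206
r45=101101 pc4: +16 =222
r46=101110 pc4: +16 =238
r47=101111 pc5: +32 =270
r48=110000 pc2: +4 =274
r49=110001 pc3: +8 =282
r50=110010 pc3: +8 =290
r51=110011 pc4: +16 =306
r52=110100 pc3: +8 =314
r53=110101 pc4: +16 =330
r54=110110 pc4: +16 =346
r55=110111 pc5: +32 =378
r56=111000 pc3: +8 =386
r57=111001 pc4: +16 =402
r58=111010 pc4: +16 =418
r59=111011 pc5: +32 =450
r60=111100 pc4: +16 =466
r61=111101 pc5: +32 =498
r62=111110 pc5: +32 =530
r63=111111 pc6: +64 =594
r64=1000000 pc1: +2 =596
r65=1000001 pc2: +4 =600
r66=1000010 pc2: +4 =604
r67=1000011 pc3: +8 =612
r68=1000100 pc2: +4 =616
r69=1000101 pc3: +8 =624
r70=1000110 pc3: +8 =632
r71=1000111 pc4: +16 =648
r72=1001000 pc2: +4 =652
r73=1001001 pc3: +8 =660
r74=1001010 pc3: +8 =668
r75=1001011 pc4: +16 =684
r76=1001100 pc3: +8 =692
r77=1001101 pc4: +16 =708
r78=1001110 pc4: +16 =724
r79=1001111 pc5: +32 =756
r80=1010000 pc2: +4 =760
r81=1010001 pc3: +8 =768
r82=1010010 pc3: +8 =776
r83=1010011 pc4: +16 =792
r84=1010100 pc3: +8 =800
r85=1010101 pc4: +16 =816
r86=1010110 pc4: +16 =832
r87=1010111 pc5: +32 =864
r88=1011000 pc3: +8 =872
r89=1011001 pc4: +16 =888
r90=1011010 pc4: +16 =904
r91=1011011 pc5: +32 =936
r92=1011100 pc4: +16 =952
r93=1011101 pc5: +32 =984
r94=1011110 pc5: +32 =1016
r95=1011111 pc6: +64 =1080
r96=1100000 pc2: +4 =1084
r97=1100001 pc3: +8 =1092
r98=1100010 pc3: +8 =1100
r99=1100011 pc4: +16 =1116
r100=1100100 pc3: +8 =1124
r101=1100101 pc4: +16 =1140
r102=1100110 pc4: +16 =1156
r103=1100111 pc5: +32 =1188
r104=1101000 pc3: +8 =1196
r105=1101001 pc4: +16 =1212
r106=1101010 pc4: +16 =1228
r107=1101011 pc5: +32 =1260
r108=1101100 pc4: +16 =1276
r109=1101101 pc5: +32 =1308

Answer: 1308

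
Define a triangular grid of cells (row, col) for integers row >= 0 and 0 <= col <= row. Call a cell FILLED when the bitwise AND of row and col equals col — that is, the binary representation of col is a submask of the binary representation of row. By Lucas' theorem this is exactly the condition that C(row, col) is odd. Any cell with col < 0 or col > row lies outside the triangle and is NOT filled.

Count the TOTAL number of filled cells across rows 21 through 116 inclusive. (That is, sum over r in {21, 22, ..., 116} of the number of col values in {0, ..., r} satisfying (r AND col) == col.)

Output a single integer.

r21=10101 pc3: +8 =8
r22=10110 pc3: +8 =16
r23=10111 pc4: +16 =32
r24=11000 pc2: +4 =36
r25=11001 pc3: +8 =44
r26=11010 pc3: +8 =52
r27=11011 pc4: +16 =68
r28=11100 pc3: +8 =76
r29=11101 pc4: +16 =92
r30=11110 pc4: +16 =108
r31=11111 pc5: +32 =140
r32=100000 pc1: +2 =142
r33=100001 pc2: +4 =146
r34=100010 pc2: +4 =150
r35=100011 pc3: +8 =158
r36=100100 pc2: +4 =162
r37=100101 pc3: +8 =170
r38=100110 pc3: +8 =178
r39=100111 pc4: +16 =194
r40=101000 pc2: +4 =198
r41=101001 pc3: +8 =206
r42=101010 pc3: +8 =214
r43=101011 pc4: +16 =230
r44=101100 pc3: +8 =238
r45=101101 pc4: +16 =254
r46=101110 pc4: +16 =270
r47=101111 pc5: +32 =302
r48=110000 pc2: +4 =306
r49=110001 pc3: +8 =314
r50=110010 pc3: +8 =322
r51=110011 pc4: +16 =338
r52=110100 pc3: +8 =346
r53=110101 pc4: +16 =362
r54=110110 pc4: +16 =378
r55=110111 pc5: +32 =410
r56=111000 pc3: +8 =418
r57=111001 pc4: +16 =434
r58=111010 pc4: +16 =450
r59=111011 pc5: +32 =482
r60=111100 pc4: +16 =498
r61=111101 pc5: +32 =530
r62=111110 pc5: +32 =562
r63=111111 pc6: +64 =626
r64=1000000 pc1: +2 =628
r65=1000001 pc2: +4 =632
r66=1000010 pc2: +4 =636
r67=1000011 pc3: +8 =644
r68=1000100 pc2: +4 =648
r69=1000101 pc3: +8 =656
r70=1000110 pc3: +8 =664
r71=1000111 pc4: +16 =680
r72=1001000 pc2: +4 =684
r73=1001001 pc3: +8 =692
r74=1001010 pc3: +8 =700
r75=1001011 pc4: +16 =716
r76=1001100 pc3: +8 =724
r77=1001101 pc4: +16 =740
r78=1001110 pc4: +16 =756
r79=1001111 pc5: +32 =788
r80=1010000 pc2: +4 =792
r81=1010001 pc3: +8 =800
r82=1010010 pc3: +8 =808
r83=1010011 pc4: +16 =824
r84=1010100 pc3: +8 =832
r85=1010101 pc4: +16 =848
r86=1010110 pc4: +16 =864
r87=1010111 pc5: +32 =896
r88=1011000 pc3: +8 =904
r89=1011001 pc4: +16 =920
r90=1011010 pc4: +16 =936
r91=1011011 pc5: +32 =968
r92=1011100 pc4: +16 =984
r93=1011101 pc5: +32 =1016
r94=1011110 pc5: +32 =1048
r95=1011111 pc6: +64 =1112
r96=1100000 pc2: +4 =1116
r97=1100001 pc3: +8 =1124
r98=1100010 pc3: +8 =1132
r99=1100011 pc4: +16 =1148
r100=1100100 pc3: +8 =1156
r101=1100101 pc4: +16 =1172
r102=1100110 pc4: +16 =1188
r103=1100111 pc5: +32 =1220
r104=1101000 pc3: +8 =1228
r105=1101001 pc4: +16 =1244
r106=1101010 pc4: +16 =1260
r107=1101011 pc5: +32 =1292
r108=1101100 pc4: +16 =1308
r109=1101101 pc5: +32 =1340
r110=1101110 pc5: +32 =1372
r111=1101111 pc6: +64 =1436
r112=1110000 pc3: +8 =1444
r113=1110001 pc4: +16 =1460
r114=1110010 pc4: +16 =1476
r115=1110011 pc5: +32 =1508
r116=1110100 pc4: +16 =1524

Answer: 1524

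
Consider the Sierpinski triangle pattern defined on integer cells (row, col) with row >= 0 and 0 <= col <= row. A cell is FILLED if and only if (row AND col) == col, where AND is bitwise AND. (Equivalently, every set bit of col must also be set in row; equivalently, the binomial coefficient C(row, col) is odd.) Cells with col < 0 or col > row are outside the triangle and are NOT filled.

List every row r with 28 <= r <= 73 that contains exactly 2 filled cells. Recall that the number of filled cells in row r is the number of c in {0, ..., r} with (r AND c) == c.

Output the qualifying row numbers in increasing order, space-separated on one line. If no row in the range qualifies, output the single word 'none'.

Answer: 32 64

Derivation:
Row r has 2^popcount(r) filled cells, so we need popcount(r) = log2(2) = 1.
Scan r = 28..73 and keep those with exactly 1 one-bits:
r=28=11100 popcount=3 -> skip
r=29=11101 popcount=4 -> skip
r=30=11110 popcount=4 -> skip
r=31=11111 popcount=5 -> skip
r=32=100000 popcount=1 -> KEEP
r=33=100001 popcount=2 -> skip
r=34=100010 popcount=2 -> skip
r=35=100011 popcount=3 -> skip
r=36=100100 popcount=2 -> skip
r=37=100101 popcount=3 -> skip
r=38=100110 popcount=3 -> skip
r=39=100111 popcount=4 -> skip
r=40=101000 popcount=2 -> skip
r=41=101001 popcount=3 -> skip
r=42=101010 popcount=3 -> skip
r=43=101011 popcount=4 -> skip
r=44=101100 popcount=3 -> skip
r=45=101101 popcount=4 -> skip
r=46=101110 popcount=4 -> skip
r=47=101111 popcount=5 -> skip
r=48=110000 popcount=2 -> skip
r=49=110001 popcount=3 -> skip
r=50=110010 popcount=3 -> skip
r=51=110011 popcount=4 -> skip
r=52=110100 popcount=3 -> skip
r=53=110101 popcount=4 -> skip
r=54=110110 popcount=4 -> skip
r=55=110111 popcount=5 -> skip
r=56=111000 popcount=3 -> skip
r=57=111001 popcount=4 -> skip
r=58=111010 popcount=4 -> skip
r=59=111011 popcount=5 -> skip
r=60=111100 popcount=4 -> skip
r=61=111101 popcount=5 -> skip
r=62=111110 popcount=5 -> skip
r=63=111111 popcount=6 -> skip
r=64=1000000 popcount=1 -> KEEP
r=65=1000001 popcount=2 -> skip
r=66=1000010 popcount=2 -> skip
r=67=1000011 popcount=3 -> skip
r=68=1000100 popcount=2 -> skip
r=69=1000101 popcount=3 -> skip
r=70=1000110 popcount=3 -> skip
r=71=1000111 popcount=4 -> skip
r=72=1001000 popcount=2 -> skip
r=73=1001001 popcount=3 -> skip
Kept rows: 32 64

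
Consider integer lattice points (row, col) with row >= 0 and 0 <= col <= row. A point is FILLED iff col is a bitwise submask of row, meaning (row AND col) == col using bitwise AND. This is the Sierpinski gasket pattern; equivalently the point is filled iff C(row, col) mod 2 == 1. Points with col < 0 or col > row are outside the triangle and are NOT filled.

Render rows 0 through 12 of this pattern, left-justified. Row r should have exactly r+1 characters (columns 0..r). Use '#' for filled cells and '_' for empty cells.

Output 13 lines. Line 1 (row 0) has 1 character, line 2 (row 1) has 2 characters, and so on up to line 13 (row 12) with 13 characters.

r0=0: #
r1=1: ##
r2=10: #_#
r3=11: ####
r4=100: #___#
r5=101: ##__##
r6=110: #_#_#_#
r7=111: ########
r8=1000: #_______#
r9=1001: ##______##
r10=1010: #_#_____#_#
r11=1011: ####____####
r12=1100: #___#___#___#

Answer: #
##
#_#
####
#___#
##__##
#_#_#_#
########
#_______#
##______##
#_#_____#_#
####____####
#___#___#___#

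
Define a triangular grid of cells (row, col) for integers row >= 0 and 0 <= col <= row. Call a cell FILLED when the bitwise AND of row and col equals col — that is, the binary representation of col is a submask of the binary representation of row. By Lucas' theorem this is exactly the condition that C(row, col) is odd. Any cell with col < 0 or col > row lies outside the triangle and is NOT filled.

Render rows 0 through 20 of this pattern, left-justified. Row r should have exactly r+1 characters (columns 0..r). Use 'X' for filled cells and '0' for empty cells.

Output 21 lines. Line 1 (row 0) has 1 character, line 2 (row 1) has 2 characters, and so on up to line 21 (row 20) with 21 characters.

Answer: X
XX
X0X
XXXX
X000X
XX00XX
X0X0X0X
XXXXXXXX
X0000000X
XX000000XX
X0X00000X0X
XXXX0000XXXX
X000X000X000X
XX00XX00XX00XX
X0X0X0X0X0X0X0X
XXXXXXXXXXXXXXXX
X000000000000000X
XX00000000000000XX
X0X0000000000000X0X
XXXX000000000000XXXX
X000X00000000000X000X

Derivation:
r0=0: X
r1=1: XX
r2=10: X0X
r3=11: XXXX
r4=100: X000X
r5=101: XX00XX
r6=110: X0X0X0X
r7=111: XXXXXXXX
r8=1000: X0000000X
r9=1001: XX000000XX
r10=1010: X0X00000X0X
r11=1011: XXXX0000XXXX
r12=1100: X000X000X000X
r13=1101: XX00XX00XX00XX
r14=1110: X0X0X0X0X0X0X0X
r15=1111: XXXXXXXXXXXXXXXX
r16=10000: X000000000000000X
r17=10001: XX00000000000000XX
r18=10010: X0X0000000000000X0X
r19=10011: XXXX000000000000XXXX
r20=10100: X000X00000000000X000X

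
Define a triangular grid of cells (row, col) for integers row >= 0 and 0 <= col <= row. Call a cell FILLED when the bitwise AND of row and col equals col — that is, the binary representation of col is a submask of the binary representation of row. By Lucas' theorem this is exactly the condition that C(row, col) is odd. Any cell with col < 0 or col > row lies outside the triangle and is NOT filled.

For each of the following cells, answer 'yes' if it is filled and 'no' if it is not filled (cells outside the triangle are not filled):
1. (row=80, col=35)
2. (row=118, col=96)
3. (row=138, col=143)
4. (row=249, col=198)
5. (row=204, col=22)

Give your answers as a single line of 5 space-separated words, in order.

(80,35): row=0b1010000, col=0b100011, row AND col = 0b0 = 0; 0 != 35 -> empty
(118,96): row=0b1110110, col=0b1100000, row AND col = 0b1100000 = 96; 96 == 96 -> filled
(138,143): col outside [0, 138] -> not filled
(249,198): row=0b11111001, col=0b11000110, row AND col = 0b11000000 = 192; 192 != 198 -> empty
(204,22): row=0b11001100, col=0b10110, row AND col = 0b100 = 4; 4 != 22 -> empty

Answer: no yes no no no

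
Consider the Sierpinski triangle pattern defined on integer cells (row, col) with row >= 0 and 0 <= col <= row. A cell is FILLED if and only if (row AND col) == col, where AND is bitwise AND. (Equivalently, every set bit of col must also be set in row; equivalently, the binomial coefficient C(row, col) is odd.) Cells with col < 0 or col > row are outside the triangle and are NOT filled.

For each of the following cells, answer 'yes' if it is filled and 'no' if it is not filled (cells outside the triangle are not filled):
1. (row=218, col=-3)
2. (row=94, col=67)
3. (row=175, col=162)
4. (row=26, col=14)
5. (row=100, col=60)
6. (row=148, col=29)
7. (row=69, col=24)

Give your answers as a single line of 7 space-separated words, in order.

(218,-3): col outside [0, 218] -> not filled
(94,67): row=0b1011110, col=0b1000011, row AND col = 0b1000010 = 66; 66 != 67 -> empty
(175,162): row=0b10101111, col=0b10100010, row AND col = 0b10100010 = 162; 162 == 162 -> filled
(26,14): row=0b11010, col=0b1110, row AND col = 0b1010 = 10; 10 != 14 -> empty
(100,60): row=0b1100100, col=0b111100, row AND col = 0b100100 = 36; 36 != 60 -> empty
(148,29): row=0b10010100, col=0b11101, row AND col = 0b10100 = 20; 20 != 29 -> empty
(69,24): row=0b1000101, col=0b11000, row AND col = 0b0 = 0; 0 != 24 -> empty

Answer: no no yes no no no no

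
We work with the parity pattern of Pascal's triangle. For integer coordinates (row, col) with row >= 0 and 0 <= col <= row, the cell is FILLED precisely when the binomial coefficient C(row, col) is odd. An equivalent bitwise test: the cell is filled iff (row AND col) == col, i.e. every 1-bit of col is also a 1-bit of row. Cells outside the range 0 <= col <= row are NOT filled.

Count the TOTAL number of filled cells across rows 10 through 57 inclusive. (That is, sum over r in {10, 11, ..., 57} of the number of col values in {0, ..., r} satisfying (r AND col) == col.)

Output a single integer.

Answer: 504

Derivation:
r10=1010 pc2: +4 =4
r11=1011 pc3: +8 =12
r12=1100 pc2: +4 =16
r13=1101 pc3: +8 =24
r14=1110 pc3: +8 =32
r15=1111 pc4: +16 =48
r16=10000 pc1: +2 =50
r17=10001 pc2: +4 =54
r18=10010 pc2: +4 =58
r19=10011 pc3: +8 =66
r20=10100 pc2: +4 =70
r21=10101 pc3: +8 =78
r22=10110 pc3: +8 =86
r23=10111 pc4: +16 =102
r24=11000 pc2: +4 =106
r25=11001 pc3: +8 =114
r26=11010 pc3: +8 =122
r27=11011 pc4: +16 =138
r28=11100 pc3: +8 =146
r29=11101 pc4: +16 =162
r30=11110 pc4: +16 =178
r31=11111 pc5: +32 =210
r32=100000 pc1: +2 =212
r33=100001 pc2: +4 =216
r34=100010 pc2: +4 =220
r35=100011 pc3: +8 =228
r36=100100 pc2: +4 =232
r37=100101 pc3: +8 =240
r38=100110 pc3: +8 =248
r39=100111 pc4: +16 =264
r40=101000 pc2: +4 =268
r41=101001 pc3: +8 =276
r42=101010 pc3: +8 =284
r43=101011 pc4: +16 =300
r44=101100 pc3: +8 =308
r45=101101 pc4: +16 =324
r46=101110 pc4: +16 =340
r47=101111 pc5: +32 =372
r48=110000 pc2: +4 =376
r49=110001 pc3: +8 =384
r50=110010 pc3: +8 =392
r51=110011 pc4: +16 =408
r52=110100 pc3: +8 =416
r53=110101 pc4: +16 =432
r54=110110 pc4: +16 =448
r55=110111 pc5: +32 =480
r56=111000 pc3: +8 =488
r57=111001 pc4: +16 =504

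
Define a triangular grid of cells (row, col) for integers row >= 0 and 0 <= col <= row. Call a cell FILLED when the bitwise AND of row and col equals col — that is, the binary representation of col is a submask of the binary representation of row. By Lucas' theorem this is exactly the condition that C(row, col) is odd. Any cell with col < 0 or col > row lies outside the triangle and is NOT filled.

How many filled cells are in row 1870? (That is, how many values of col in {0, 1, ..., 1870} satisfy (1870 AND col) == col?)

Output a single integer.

Answer: 128

Derivation:
1870 in binary = 11101001110
popcount(1870) = number of 1-bits in 11101001110 = 7
A col c satisfies (1870 AND c) == c iff every set bit of c is also set in 1870; each of the 7 set bits of 1870 can independently be on or off in c.
count = 2^7 = 128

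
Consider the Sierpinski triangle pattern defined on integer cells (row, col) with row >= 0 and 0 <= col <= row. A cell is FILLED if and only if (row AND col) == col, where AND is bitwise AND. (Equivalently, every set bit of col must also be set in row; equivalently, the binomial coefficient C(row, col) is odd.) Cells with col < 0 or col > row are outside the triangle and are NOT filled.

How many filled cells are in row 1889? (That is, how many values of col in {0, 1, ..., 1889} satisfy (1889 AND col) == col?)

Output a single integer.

1889 in binary = 11101100001
popcount(1889) = number of 1-bits in 11101100001 = 6
A col c satisfies (1889 AND c) == c iff every set bit of c is also set in 1889; each of the 6 set bits of 1889 can independently be on or off in c.
count = 2^6 = 64

Answer: 64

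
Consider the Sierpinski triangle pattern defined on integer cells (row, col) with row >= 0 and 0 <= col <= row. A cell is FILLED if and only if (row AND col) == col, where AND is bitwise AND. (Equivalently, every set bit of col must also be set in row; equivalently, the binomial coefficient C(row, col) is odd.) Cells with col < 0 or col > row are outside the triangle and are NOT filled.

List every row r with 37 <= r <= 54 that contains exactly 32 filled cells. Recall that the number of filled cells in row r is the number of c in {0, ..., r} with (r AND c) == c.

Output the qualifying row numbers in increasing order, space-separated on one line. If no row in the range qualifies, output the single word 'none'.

Row r has 2^popcount(r) filled cells, so we need popcount(r) = log2(32) = 5.
Scan r = 37..54 and keep those with exactly 5 one-bits:
r=37=100101 popcount=3 -> skip
r=38=100110 popcount=3 -> skip
r=39=100111 popcount=4 -> skip
r=40=101000 popcount=2 -> skip
r=41=101001 popcount=3 -> skip
r=42=101010 popcount=3 -> skip
r=43=101011 popcount=4 -> skip
r=44=101100 popcount=3 -> skip
r=45=101101 popcount=4 -> skip
r=46=101110 popcount=4 -> skip
r=47=101111 popcount=5 -> KEEP
r=48=110000 popcount=2 -> skip
r=49=110001 popcount=3 -> skip
r=50=110010 popcount=3 -> skip
r=51=110011 popcount=4 -> skip
r=52=110100 popcount=3 -> skip
r=53=110101 popcount=4 -> skip
r=54=110110 popcount=4 -> skip
Kept rows: 47

Answer: 47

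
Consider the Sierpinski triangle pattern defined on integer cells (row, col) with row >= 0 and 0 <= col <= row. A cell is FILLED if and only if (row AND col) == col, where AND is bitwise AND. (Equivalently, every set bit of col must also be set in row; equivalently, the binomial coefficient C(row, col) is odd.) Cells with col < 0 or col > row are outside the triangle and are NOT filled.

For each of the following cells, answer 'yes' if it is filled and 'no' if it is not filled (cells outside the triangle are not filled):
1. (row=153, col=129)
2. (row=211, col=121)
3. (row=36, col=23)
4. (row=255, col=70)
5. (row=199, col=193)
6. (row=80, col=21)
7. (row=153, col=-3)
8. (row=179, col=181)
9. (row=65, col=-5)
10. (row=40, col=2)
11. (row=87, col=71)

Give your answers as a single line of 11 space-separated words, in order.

(153,129): row=0b10011001, col=0b10000001, row AND col = 0b10000001 = 129; 129 == 129 -> filled
(211,121): row=0b11010011, col=0b1111001, row AND col = 0b1010001 = 81; 81 != 121 -> empty
(36,23): row=0b100100, col=0b10111, row AND col = 0b100 = 4; 4 != 23 -> empty
(255,70): row=0b11111111, col=0b1000110, row AND col = 0b1000110 = 70; 70 == 70 -> filled
(199,193): row=0b11000111, col=0b11000001, row AND col = 0b11000001 = 193; 193 == 193 -> filled
(80,21): row=0b1010000, col=0b10101, row AND col = 0b10000 = 16; 16 != 21 -> empty
(153,-3): col outside [0, 153] -> not filled
(179,181): col outside [0, 179] -> not filled
(65,-5): col outside [0, 65] -> not filled
(40,2): row=0b101000, col=0b10, row AND col = 0b0 = 0; 0 != 2 -> empty
(87,71): row=0b1010111, col=0b1000111, row AND col = 0b1000111 = 71; 71 == 71 -> filled

Answer: yes no no yes yes no no no no no yes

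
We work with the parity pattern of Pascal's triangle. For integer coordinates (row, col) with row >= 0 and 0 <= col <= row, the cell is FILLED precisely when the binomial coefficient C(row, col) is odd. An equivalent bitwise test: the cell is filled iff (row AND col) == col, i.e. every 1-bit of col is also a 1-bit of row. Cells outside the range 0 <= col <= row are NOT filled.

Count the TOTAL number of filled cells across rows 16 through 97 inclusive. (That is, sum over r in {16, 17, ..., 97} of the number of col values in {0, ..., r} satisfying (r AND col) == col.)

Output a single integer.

r16=10000 pc1: +2 =2
r17=10001 pc2: +4 =6
r18=10010 pc2: +4 =10
r19=10011 pc3: +8 =18
r20=10100 pc2: +4 =22
r21=10101 pc3: +8 =30
r22=10110 pc3: +8 =38
r23=10111 pc4: +16 =54
r24=11000 pc2: +4 =58
r25=11001 pc3: +8 =66
r26=11010 pc3: +8 =74
r27=11011 pc4: +16 =90
r28=11100 pc3: +8 =98
r29=11101 pc4: +16 =114
r30=11110 pc4: +16 =130
r31=11111 pc5: +32 =162
r32=100000 pc1: +2 =164
r33=100001 pc2: +4 =168
r34=100010 pc2: +4 =172
r35=100011 pc3: +8 =180
r36=100100 pc2: +4 =184
r37=100101 pc3: +8 =192
r38=100110 pc3: +8 =200
r39=100111 pc4: +16 =216
r40=101000 pc2: +4 =220
r41=101001 pc3: +8 =228
r42=101010 pc3: +8 =236
r43=101011 pc4: +16 =252
r44=101100 pc3: +8 =260
r45=101101 pc4: +16 =276
r46=101110 pc4: +16 =292
r47=101111 pc5: +32 =324
r48=110000 pc2: +4 =328
r49=110001 pc3: +8 =336
r50=110010 pc3: +8 =344
r51=110011 pc4: +16 =360
r52=110100 pc3: +8 =368
r53=110101 pc4: +16 =384
r54=110110 pc4: +16 =400
r55=110111 pc5: +32 =432
r56=111000 pc3: +8 =440
r57=111001 pc4: +16 =456
r58=111010 pc4: +16 =472
r59=111011 pc5: +32 =504
r60=111100 pc4: +16 =520
r61=111101 pc5: +32 =552
r62=111110 pc5: +32 =584
r63=111111 pc6: +64 =648
r64=1000000 pc1: +2 =650
r65=1000001 pc2: +4 =654
r66=1000010 pc2: +4 =658
r67=1000011 pc3: +8 =666
r68=1000100 pc2: +4 =670
r69=1000101 pc3: +8 =678
r70=1000110 pc3: +8 =686
r71=1000111 pc4: +16 =702
r72=1001000 pc2: +4 =706
r73=1001001 pc3: +8 =714
r74=1001010 pc3: +8 =722
r75=1001011 pc4: +16 =738
r76=1001100 pc3: +8 =746
r77=1001101 pc4: +16 =762
r78=1001110 pc4: +16 =778
r79=1001111 pc5: +32 =810
r80=1010000 pc2: +4 =814
r81=1010001 pc3: +8 =822
r82=1010010 pc3: +8 =830
r83=1010011 pc4: +16 =846
r84=1010100 pc3: +8 =854
r85=1010101 pc4: +16 =870
r86=1010110 pc4: +16 =886
r87=1010111 pc5: +32 =918
r88=1011000 pc3: +8 =926
r89=1011001 pc4: +16 =942
r90=1011010 pc4: +16 =958
r91=1011011 pc5: +32 =990
r92=1011100 pc4: +16 =1006
r93=1011101 pc5: +32 =1038
r94=1011110 pc5: +32 =1070
r95=1011111 pc6: +64 =1134
r96=1100000 pc2: +4 =1138
r97=1100001 pc3: +8 =1146

Answer: 1146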